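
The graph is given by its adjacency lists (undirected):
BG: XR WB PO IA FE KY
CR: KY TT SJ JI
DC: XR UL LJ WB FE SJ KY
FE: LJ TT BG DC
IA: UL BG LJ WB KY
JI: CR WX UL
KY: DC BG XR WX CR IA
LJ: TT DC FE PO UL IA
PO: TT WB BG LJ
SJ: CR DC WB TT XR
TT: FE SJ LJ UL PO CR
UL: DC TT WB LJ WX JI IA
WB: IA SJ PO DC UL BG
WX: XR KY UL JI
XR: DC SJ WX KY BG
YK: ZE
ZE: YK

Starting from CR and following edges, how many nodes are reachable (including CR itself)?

BFS from CR visits: CR, JI, KY, SJ, TT, UL, WX, BG, DC, IA, XR, WB, FE, LJ, PO
Reachable nodes: 15 of 17 total.

15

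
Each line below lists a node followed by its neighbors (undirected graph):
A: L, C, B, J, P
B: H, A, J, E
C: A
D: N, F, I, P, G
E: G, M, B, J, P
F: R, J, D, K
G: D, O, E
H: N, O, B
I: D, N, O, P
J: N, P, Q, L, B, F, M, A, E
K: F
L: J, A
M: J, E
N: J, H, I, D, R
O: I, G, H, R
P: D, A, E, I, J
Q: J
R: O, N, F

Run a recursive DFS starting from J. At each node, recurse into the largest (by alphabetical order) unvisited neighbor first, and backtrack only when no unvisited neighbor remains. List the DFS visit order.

J Q P I O R N H B E M G D F K A L C

Visit J
J → Q
J → P
P → I
I → O
O → R
R → N
N → H
H → B
B → E
E → M
E → G
G → D
D → F
F → K
B → A
A → L
A → C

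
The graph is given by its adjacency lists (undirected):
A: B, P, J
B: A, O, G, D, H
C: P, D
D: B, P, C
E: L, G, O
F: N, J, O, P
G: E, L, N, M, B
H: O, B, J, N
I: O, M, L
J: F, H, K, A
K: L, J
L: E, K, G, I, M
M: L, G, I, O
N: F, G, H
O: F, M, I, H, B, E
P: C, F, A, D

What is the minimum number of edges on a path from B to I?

2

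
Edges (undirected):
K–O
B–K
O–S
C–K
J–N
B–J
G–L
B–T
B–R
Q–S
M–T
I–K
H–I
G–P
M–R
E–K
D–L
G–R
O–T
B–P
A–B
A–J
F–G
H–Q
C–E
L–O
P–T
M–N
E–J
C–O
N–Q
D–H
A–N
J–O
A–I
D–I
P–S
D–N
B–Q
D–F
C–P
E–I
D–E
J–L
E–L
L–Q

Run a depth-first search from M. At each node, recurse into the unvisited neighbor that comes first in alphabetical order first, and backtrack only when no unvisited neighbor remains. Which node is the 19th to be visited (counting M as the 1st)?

Visit M
M → N
N → A
A → B
B → J
J → E
E → C
C → K
K → I
I → D
D → F
F → G
G → L
L → O
O → S
S → P
P → T
S → Q
Q → H
G → R

Visit order: M, N, A, B, J, E, C, K, I, D, F, G, L, O, S, P, T, Q, H, R

H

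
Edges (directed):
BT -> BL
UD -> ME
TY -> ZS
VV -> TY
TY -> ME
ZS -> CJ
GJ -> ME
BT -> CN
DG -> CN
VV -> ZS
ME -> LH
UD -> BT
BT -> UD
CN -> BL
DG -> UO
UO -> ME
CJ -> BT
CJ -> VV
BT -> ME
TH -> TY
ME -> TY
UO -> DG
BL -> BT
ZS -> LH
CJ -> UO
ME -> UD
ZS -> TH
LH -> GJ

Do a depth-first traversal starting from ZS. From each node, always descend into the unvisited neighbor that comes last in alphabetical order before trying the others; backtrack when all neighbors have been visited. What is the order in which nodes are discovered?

Visit ZS
ZS → TH
TH → TY
TY → ME
ME → UD
UD → BT
BT → CN
CN → BL
ME → LH
LH → GJ
ZS → CJ
CJ → VV
CJ → UO
UO → DG

ZS -> TH -> TY -> ME -> UD -> BT -> CN -> BL -> LH -> GJ -> CJ -> VV -> UO -> DG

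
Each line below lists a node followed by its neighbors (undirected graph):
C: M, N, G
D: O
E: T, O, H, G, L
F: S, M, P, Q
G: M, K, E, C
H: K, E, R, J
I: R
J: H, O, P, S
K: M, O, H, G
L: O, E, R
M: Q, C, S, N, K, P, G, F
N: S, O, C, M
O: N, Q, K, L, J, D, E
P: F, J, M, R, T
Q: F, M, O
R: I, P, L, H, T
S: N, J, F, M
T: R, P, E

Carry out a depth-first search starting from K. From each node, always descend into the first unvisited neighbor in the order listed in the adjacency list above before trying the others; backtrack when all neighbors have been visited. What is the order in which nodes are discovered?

K → M → Q → F → S → N → O → L → E → T → R → I → P → J → H → G → C → D

Visit K
K → M
M → Q
Q → F
F → S
S → N
N → O
O → L
L → E
E → T
T → R
R → I
R → P
P → J
J → H
E → G
G → C
O → D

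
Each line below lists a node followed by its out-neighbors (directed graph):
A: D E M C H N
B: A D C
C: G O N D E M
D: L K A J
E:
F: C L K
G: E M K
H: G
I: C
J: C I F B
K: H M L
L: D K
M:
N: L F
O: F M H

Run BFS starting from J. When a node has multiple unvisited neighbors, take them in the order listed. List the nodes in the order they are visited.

J → C → I → F → B → G → O → N → D → E → M → L → K → A → H

Visit J; enqueue C, I, F, B → queue [C, I, F, B]
Visit C; enqueue G, O, N, D, E, M → queue [I, F, B, G, O, N, D, E, M]
Visit I → queue [F, B, G, O, N, D, E, M]
Visit F; enqueue L, K → queue [B, G, O, N, D, E, M, L, K]
Visit B; enqueue A → queue [G, O, N, D, E, M, L, K, A]
Visit G → queue [O, N, D, E, M, L, K, A]
Visit O; enqueue H → queue [N, D, E, M, L, K, A, H]
Visit N → queue [D, E, M, L, K, A, H]
Visit D → queue [E, M, L, K, A, H]
Visit E → queue [M, L, K, A, H]
Visit M → queue [L, K, A, H]
Visit L → queue [K, A, H]
Visit K → queue [A, H]
Visit A → queue [H]
Visit H → queue []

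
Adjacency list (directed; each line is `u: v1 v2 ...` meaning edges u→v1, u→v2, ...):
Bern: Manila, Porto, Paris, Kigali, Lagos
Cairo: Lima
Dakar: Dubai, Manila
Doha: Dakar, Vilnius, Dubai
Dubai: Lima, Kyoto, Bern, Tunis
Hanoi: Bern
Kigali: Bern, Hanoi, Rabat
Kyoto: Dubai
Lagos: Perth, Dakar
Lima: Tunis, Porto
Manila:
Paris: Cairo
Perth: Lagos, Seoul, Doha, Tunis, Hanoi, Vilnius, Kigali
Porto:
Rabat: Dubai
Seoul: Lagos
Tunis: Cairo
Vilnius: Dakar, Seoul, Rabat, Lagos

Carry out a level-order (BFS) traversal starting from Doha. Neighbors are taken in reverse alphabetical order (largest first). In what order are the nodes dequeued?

Visit Doha; enqueue Vilnius, Dubai, Dakar → queue [Vilnius, Dubai, Dakar]
Visit Vilnius; enqueue Seoul, Rabat, Lagos → queue [Dubai, Dakar, Seoul, Rabat, Lagos]
Visit Dubai; enqueue Tunis, Lima, Kyoto, Bern → queue [Dakar, Seoul, Rabat, Lagos, Tunis, Lima, Kyoto, Bern]
Visit Dakar; enqueue Manila → queue [Seoul, Rabat, Lagos, Tunis, Lima, Kyoto, Bern, Manila]
Visit Seoul → queue [Rabat, Lagos, Tunis, Lima, Kyoto, Bern, Manila]
Visit Rabat → queue [Lagos, Tunis, Lima, Kyoto, Bern, Manila]
Visit Lagos; enqueue Perth → queue [Tunis, Lima, Kyoto, Bern, Manila, Perth]
Visit Tunis; enqueue Cairo → queue [Lima, Kyoto, Bern, Manila, Perth, Cairo]
Visit Lima; enqueue Porto → queue [Kyoto, Bern, Manila, Perth, Cairo, Porto]
Visit Kyoto → queue [Bern, Manila, Perth, Cairo, Porto]
Visit Bern; enqueue Paris, Kigali → queue [Manila, Perth, Cairo, Porto, Paris, Kigali]
Visit Manila → queue [Perth, Cairo, Porto, Paris, Kigali]
Visit Perth; enqueue Hanoi → queue [Cairo, Porto, Paris, Kigali, Hanoi]
Visit Cairo → queue [Porto, Paris, Kigali, Hanoi]
Visit Porto → queue [Paris, Kigali, Hanoi]
Visit Paris → queue [Kigali, Hanoi]
Visit Kigali → queue [Hanoi]
Visit Hanoi → queue []

Doha, Vilnius, Dubai, Dakar, Seoul, Rabat, Lagos, Tunis, Lima, Kyoto, Bern, Manila, Perth, Cairo, Porto, Paris, Kigali, Hanoi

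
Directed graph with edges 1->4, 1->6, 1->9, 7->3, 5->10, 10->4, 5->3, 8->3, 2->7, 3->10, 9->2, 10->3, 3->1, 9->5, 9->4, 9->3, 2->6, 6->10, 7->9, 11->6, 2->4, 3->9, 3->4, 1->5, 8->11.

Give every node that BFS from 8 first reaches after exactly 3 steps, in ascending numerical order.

Level 0: 8
Level 1: 3, 11
Level 2: 1, 4, 6, 9, 10
Level 3: 2, 5
Level 4: 7

2, 5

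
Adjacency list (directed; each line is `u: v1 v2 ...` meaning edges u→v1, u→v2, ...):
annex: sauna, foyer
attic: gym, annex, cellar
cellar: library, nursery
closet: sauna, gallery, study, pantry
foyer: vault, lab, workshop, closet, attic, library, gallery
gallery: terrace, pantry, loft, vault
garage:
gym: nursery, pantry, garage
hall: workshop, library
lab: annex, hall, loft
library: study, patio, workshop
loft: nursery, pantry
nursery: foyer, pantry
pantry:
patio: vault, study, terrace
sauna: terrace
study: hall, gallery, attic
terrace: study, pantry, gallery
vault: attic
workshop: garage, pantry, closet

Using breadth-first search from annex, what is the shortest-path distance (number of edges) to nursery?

4

Level 0: annex
Level 1: foyer, sauna
Level 2: attic, closet, gallery, lab, library, terrace, vault, workshop
Level 3: cellar, garage, gym, hall, loft, pantry, patio, study
Level 4: nursery
nursery first appears at level 4.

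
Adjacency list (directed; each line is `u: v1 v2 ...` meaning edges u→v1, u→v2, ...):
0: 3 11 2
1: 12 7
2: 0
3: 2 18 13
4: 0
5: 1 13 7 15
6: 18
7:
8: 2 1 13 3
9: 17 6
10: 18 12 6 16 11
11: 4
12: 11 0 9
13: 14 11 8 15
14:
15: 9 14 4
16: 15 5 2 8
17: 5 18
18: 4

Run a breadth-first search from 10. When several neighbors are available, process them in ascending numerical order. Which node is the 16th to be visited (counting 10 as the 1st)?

Visit 10; enqueue 6, 11, 12, 16, 18 → queue [6, 11, 12, 16, 18]
Visit 6 → queue [11, 12, 16, 18]
Visit 11; enqueue 4 → queue [12, 16, 18, 4]
Visit 12; enqueue 0, 9 → queue [16, 18, 4, 0, 9]
Visit 16; enqueue 2, 5, 8, 15 → queue [18, 4, 0, 9, 2, 5, 8, 15]
Visit 18 → queue [4, 0, 9, 2, 5, 8, 15]
Visit 4 → queue [0, 9, 2, 5, 8, 15]
Visit 0; enqueue 3 → queue [9, 2, 5, 8, 15, 3]
Visit 9; enqueue 17 → queue [2, 5, 8, 15, 3, 17]
Visit 2 → queue [5, 8, 15, 3, 17]
Visit 5; enqueue 1, 7, 13 → queue [8, 15, 3, 17, 1, 7, 13]
Visit 8 → queue [15, 3, 17, 1, 7, 13]
Visit 15; enqueue 14 → queue [3, 17, 1, 7, 13, 14]
Visit 3 → queue [17, 1, 7, 13, 14]
Visit 17 → queue [1, 7, 13, 14]
Visit 1 → queue [7, 13, 14]
Visit 7 → queue [13, 14]
Visit 13 → queue [14]
Visit 14 → queue []

Visit order: 10, 6, 11, 12, 16, 18, 4, 0, 9, 2, 5, 8, 15, 3, 17, 1, 7, 13, 14

1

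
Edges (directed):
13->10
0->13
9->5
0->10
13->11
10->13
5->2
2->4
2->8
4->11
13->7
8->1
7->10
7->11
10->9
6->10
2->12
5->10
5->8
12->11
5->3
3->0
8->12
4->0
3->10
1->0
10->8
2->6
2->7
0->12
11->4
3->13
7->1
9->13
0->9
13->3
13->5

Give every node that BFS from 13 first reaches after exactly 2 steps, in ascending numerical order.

Level 0: 13
Level 1: 3, 5, 7, 10, 11
Level 2: 0, 1, 2, 4, 8, 9
Level 3: 6, 12

0, 1, 2, 4, 8, 9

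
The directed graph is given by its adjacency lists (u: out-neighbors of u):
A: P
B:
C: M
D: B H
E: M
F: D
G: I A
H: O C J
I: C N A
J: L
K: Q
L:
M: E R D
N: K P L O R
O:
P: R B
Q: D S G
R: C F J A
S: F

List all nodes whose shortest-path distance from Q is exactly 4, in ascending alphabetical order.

K, L, M, R

Level 0: Q
Level 1: D, G, S
Level 2: A, B, F, H, I
Level 3: C, J, N, O, P
Level 4: K, L, M, R
Level 5: E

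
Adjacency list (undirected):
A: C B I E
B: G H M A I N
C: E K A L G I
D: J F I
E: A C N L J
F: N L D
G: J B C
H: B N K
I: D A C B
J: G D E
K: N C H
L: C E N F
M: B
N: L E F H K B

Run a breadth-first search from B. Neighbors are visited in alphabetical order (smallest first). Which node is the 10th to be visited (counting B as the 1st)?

Visit B; enqueue A, G, H, I, M, N → queue [A, G, H, I, M, N]
Visit A; enqueue C, E → queue [G, H, I, M, N, C, E]
Visit G; enqueue J → queue [H, I, M, N, C, E, J]
Visit H; enqueue K → queue [I, M, N, C, E, J, K]
Visit I; enqueue D → queue [M, N, C, E, J, K, D]
Visit M → queue [N, C, E, J, K, D]
Visit N; enqueue F, L → queue [C, E, J, K, D, F, L]
Visit C → queue [E, J, K, D, F, L]
Visit E → queue [J, K, D, F, L]
Visit J → queue [K, D, F, L]
Visit K → queue [D, F, L]
Visit D → queue [F, L]
Visit F → queue [L]
Visit L → queue []

Visit order: B, A, G, H, I, M, N, C, E, J, K, D, F, L

J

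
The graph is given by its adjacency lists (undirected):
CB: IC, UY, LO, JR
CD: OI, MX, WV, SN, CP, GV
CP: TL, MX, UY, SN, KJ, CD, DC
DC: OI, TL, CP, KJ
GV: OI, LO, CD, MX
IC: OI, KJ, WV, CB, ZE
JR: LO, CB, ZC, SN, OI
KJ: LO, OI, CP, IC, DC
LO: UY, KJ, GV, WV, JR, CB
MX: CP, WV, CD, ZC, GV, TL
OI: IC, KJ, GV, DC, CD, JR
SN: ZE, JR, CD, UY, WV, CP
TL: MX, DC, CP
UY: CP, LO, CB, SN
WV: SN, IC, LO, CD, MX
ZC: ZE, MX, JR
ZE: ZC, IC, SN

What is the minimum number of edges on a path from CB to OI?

Level 0: CB
Level 1: IC, JR, LO, UY
Level 2: CP, GV, KJ, OI, SN, WV, ZC, ZE
Level 3: CD, DC, MX, TL
OI first appears at level 2.

2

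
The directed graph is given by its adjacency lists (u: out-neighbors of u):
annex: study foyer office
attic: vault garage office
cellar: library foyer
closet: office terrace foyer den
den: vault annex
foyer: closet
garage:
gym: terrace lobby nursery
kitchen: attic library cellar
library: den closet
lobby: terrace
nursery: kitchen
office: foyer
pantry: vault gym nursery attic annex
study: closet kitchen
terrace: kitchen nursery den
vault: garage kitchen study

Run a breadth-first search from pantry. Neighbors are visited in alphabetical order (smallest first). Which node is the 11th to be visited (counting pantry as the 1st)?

lobby

Visit pantry; enqueue annex, attic, gym, nursery, vault → queue [annex, attic, gym, nursery, vault]
Visit annex; enqueue foyer, office, study → queue [attic, gym, nursery, vault, foyer, office, study]
Visit attic; enqueue garage → queue [gym, nursery, vault, foyer, office, study, garage]
Visit gym; enqueue lobby, terrace → queue [nursery, vault, foyer, office, study, garage, lobby, terrace]
Visit nursery; enqueue kitchen → queue [vault, foyer, office, study, garage, lobby, terrace, kitchen]
Visit vault → queue [foyer, office, study, garage, lobby, terrace, kitchen]
Visit foyer; enqueue closet → queue [office, study, garage, lobby, terrace, kitchen, closet]
Visit office → queue [study, garage, lobby, terrace, kitchen, closet]
Visit study → queue [garage, lobby, terrace, kitchen, closet]
Visit garage → queue [lobby, terrace, kitchen, closet]
Visit lobby → queue [terrace, kitchen, closet]
Visit terrace; enqueue den → queue [kitchen, closet, den]
Visit kitchen; enqueue cellar, library → queue [closet, den, cellar, library]
Visit closet → queue [den, cellar, library]
Visit den → queue [cellar, library]
Visit cellar → queue [library]
Visit library → queue []

Visit order: pantry, annex, attic, gym, nursery, vault, foyer, office, study, garage, lobby, terrace, kitchen, closet, den, cellar, library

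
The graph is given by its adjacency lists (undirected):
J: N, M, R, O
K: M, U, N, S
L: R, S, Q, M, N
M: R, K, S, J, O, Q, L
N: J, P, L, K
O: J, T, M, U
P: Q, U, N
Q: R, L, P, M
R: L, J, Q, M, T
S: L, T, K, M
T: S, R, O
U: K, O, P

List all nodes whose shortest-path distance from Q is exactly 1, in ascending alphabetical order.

L, M, P, R

Level 0: Q
Level 1: L, M, P, R
Level 2: J, K, N, O, S, T, U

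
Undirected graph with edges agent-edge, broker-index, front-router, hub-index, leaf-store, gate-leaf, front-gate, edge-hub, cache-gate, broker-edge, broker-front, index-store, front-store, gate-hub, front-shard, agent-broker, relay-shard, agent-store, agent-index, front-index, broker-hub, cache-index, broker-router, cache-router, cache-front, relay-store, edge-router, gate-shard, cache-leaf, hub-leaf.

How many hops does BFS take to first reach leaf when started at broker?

Level 0: broker
Level 1: agent, edge, front, hub, index, router
Level 2: cache, gate, leaf, shard, store
Level 3: relay
leaf first appears at level 2.

2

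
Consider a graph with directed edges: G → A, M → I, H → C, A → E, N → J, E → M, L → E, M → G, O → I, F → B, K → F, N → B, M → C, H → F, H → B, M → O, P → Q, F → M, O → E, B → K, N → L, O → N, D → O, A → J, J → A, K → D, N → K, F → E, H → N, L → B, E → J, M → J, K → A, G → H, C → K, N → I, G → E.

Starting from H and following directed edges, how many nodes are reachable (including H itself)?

BFS from H visits: H, B, C, F, N, K, E, M, I, J, L, A, D, G, O
Reachable nodes: 15 of 17 total.

15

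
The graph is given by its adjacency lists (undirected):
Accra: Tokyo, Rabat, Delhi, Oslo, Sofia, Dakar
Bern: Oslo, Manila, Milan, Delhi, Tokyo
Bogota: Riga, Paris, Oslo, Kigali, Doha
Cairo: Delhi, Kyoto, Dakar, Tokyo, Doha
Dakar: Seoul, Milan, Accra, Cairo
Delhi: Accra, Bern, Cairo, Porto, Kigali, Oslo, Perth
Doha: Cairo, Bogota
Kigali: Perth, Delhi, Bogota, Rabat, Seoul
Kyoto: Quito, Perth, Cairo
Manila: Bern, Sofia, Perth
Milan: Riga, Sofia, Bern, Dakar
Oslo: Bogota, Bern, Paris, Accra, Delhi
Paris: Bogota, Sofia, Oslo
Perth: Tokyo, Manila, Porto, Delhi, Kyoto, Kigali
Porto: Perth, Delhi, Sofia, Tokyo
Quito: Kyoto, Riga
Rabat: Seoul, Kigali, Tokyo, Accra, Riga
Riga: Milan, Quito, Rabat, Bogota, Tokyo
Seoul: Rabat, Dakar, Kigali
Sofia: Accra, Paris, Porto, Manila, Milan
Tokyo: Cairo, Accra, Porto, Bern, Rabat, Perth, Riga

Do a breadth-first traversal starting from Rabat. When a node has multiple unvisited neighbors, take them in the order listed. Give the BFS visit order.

Rabat -> Seoul -> Kigali -> Tokyo -> Accra -> Riga -> Dakar -> Perth -> Delhi -> Bogota -> Cairo -> Porto -> Bern -> Oslo -> Sofia -> Milan -> Quito -> Manila -> Kyoto -> Paris -> Doha

Visit Rabat; enqueue Seoul, Kigali, Tokyo, Accra, Riga → queue [Seoul, Kigali, Tokyo, Accra, Riga]
Visit Seoul; enqueue Dakar → queue [Kigali, Tokyo, Accra, Riga, Dakar]
Visit Kigali; enqueue Perth, Delhi, Bogota → queue [Tokyo, Accra, Riga, Dakar, Perth, Delhi, Bogota]
Visit Tokyo; enqueue Cairo, Porto, Bern → queue [Accra, Riga, Dakar, Perth, Delhi, Bogota, Cairo, Porto, Bern]
Visit Accra; enqueue Oslo, Sofia → queue [Riga, Dakar, Perth, Delhi, Bogota, Cairo, Porto, Bern, Oslo, Sofia]
Visit Riga; enqueue Milan, Quito → queue [Dakar, Perth, Delhi, Bogota, Cairo, Porto, Bern, Oslo, Sofia, Milan, Quito]
Visit Dakar → queue [Perth, Delhi, Bogota, Cairo, Porto, Bern, Oslo, Sofia, Milan, Quito]
Visit Perth; enqueue Manila, Kyoto → queue [Delhi, Bogota, Cairo, Porto, Bern, Oslo, Sofia, Milan, Quito, Manila, Kyoto]
Visit Delhi → queue [Bogota, Cairo, Porto, Bern, Oslo, Sofia, Milan, Quito, Manila, Kyoto]
Visit Bogota; enqueue Paris, Doha → queue [Cairo, Porto, Bern, Oslo, Sofia, Milan, Quito, Manila, Kyoto, Paris, Doha]
Visit Cairo → queue [Porto, Bern, Oslo, Sofia, Milan, Quito, Manila, Kyoto, Paris, Doha]
Visit Porto → queue [Bern, Oslo, Sofia, Milan, Quito, Manila, Kyoto, Paris, Doha]
Visit Bern → queue [Oslo, Sofia, Milan, Quito, Manila, Kyoto, Paris, Doha]
Visit Oslo → queue [Sofia, Milan, Quito, Manila, Kyoto, Paris, Doha]
Visit Sofia → queue [Milan, Quito, Manila, Kyoto, Paris, Doha]
Visit Milan → queue [Quito, Manila, Kyoto, Paris, Doha]
Visit Quito → queue [Manila, Kyoto, Paris, Doha]
Visit Manila → queue [Kyoto, Paris, Doha]
Visit Kyoto → queue [Paris, Doha]
Visit Paris → queue [Doha]
Visit Doha → queue []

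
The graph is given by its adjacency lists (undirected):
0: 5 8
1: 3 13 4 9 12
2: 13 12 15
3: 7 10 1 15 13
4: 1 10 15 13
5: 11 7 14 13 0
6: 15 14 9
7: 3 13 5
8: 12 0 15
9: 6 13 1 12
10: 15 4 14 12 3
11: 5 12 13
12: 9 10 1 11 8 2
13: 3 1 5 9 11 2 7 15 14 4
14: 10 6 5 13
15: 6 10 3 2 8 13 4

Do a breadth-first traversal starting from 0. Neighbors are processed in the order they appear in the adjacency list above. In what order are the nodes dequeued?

0, 5, 8, 11, 7, 14, 13, 12, 15, 3, 10, 6, 1, 9, 2, 4

Visit 0; enqueue 5, 8 → queue [5, 8]
Visit 5; enqueue 11, 7, 14, 13 → queue [8, 11, 7, 14, 13]
Visit 8; enqueue 12, 15 → queue [11, 7, 14, 13, 12, 15]
Visit 11 → queue [7, 14, 13, 12, 15]
Visit 7; enqueue 3 → queue [14, 13, 12, 15, 3]
Visit 14; enqueue 10, 6 → queue [13, 12, 15, 3, 10, 6]
Visit 13; enqueue 1, 9, 2, 4 → queue [12, 15, 3, 10, 6, 1, 9, 2, 4]
Visit 12 → queue [15, 3, 10, 6, 1, 9, 2, 4]
Visit 15 → queue [3, 10, 6, 1, 9, 2, 4]
Visit 3 → queue [10, 6, 1, 9, 2, 4]
Visit 10 → queue [6, 1, 9, 2, 4]
Visit 6 → queue [1, 9, 2, 4]
Visit 1 → queue [9, 2, 4]
Visit 9 → queue [2, 4]
Visit 2 → queue [4]
Visit 4 → queue []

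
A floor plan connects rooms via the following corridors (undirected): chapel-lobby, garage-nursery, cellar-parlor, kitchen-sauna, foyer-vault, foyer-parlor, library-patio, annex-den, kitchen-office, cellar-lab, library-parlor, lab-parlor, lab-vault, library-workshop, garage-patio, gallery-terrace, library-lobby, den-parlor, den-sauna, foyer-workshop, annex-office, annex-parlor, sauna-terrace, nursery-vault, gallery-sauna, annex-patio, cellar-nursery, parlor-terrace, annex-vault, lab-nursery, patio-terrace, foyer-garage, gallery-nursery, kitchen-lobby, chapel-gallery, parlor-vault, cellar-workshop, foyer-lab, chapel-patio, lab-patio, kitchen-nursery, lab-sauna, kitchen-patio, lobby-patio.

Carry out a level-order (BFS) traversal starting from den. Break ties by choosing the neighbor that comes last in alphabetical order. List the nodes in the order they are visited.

den -> sauna -> parlor -> annex -> terrace -> lab -> kitchen -> gallery -> vault -> library -> foyer -> cellar -> patio -> office -> nursery -> lobby -> chapel -> workshop -> garage

Visit den; enqueue sauna, parlor, annex → queue [sauna, parlor, annex]
Visit sauna; enqueue terrace, lab, kitchen, gallery → queue [parlor, annex, terrace, lab, kitchen, gallery]
Visit parlor; enqueue vault, library, foyer, cellar → queue [annex, terrace, lab, kitchen, gallery, vault, library, foyer, cellar]
Visit annex; enqueue patio, office → queue [terrace, lab, kitchen, gallery, vault, library, foyer, cellar, patio, office]
Visit terrace → queue [lab, kitchen, gallery, vault, library, foyer, cellar, patio, office]
Visit lab; enqueue nursery → queue [kitchen, gallery, vault, library, foyer, cellar, patio, office, nursery]
Visit kitchen; enqueue lobby → queue [gallery, vault, library, foyer, cellar, patio, office, nursery, lobby]
Visit gallery; enqueue chapel → queue [vault, library, foyer, cellar, patio, office, nursery, lobby, chapel]
Visit vault → queue [library, foyer, cellar, patio, office, nursery, lobby, chapel]
Visit library; enqueue workshop → queue [foyer, cellar, patio, office, nursery, lobby, chapel, workshop]
Visit foyer; enqueue garage → queue [cellar, patio, office, nursery, lobby, chapel, workshop, garage]
Visit cellar → queue [patio, office, nursery, lobby, chapel, workshop, garage]
Visit patio → queue [office, nursery, lobby, chapel, workshop, garage]
Visit office → queue [nursery, lobby, chapel, workshop, garage]
Visit nursery → queue [lobby, chapel, workshop, garage]
Visit lobby → queue [chapel, workshop, garage]
Visit chapel → queue [workshop, garage]
Visit workshop → queue [garage]
Visit garage → queue []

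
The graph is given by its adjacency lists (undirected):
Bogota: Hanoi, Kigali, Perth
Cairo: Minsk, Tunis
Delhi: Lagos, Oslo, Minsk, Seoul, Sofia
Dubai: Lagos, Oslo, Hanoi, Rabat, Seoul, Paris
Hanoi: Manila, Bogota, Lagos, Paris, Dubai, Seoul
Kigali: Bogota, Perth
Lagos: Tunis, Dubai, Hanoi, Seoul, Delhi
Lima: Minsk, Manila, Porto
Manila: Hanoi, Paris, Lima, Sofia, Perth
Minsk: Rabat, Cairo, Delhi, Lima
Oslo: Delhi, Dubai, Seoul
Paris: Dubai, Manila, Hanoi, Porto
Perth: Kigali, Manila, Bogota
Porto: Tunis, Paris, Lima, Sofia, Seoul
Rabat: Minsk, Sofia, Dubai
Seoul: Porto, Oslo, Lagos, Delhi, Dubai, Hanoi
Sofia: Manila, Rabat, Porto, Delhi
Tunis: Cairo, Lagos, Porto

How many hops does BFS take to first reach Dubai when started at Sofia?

2

Level 0: Sofia
Level 1: Delhi, Manila, Porto, Rabat
Level 2: Dubai, Hanoi, Lagos, Lima, Minsk, Oslo, Paris, Perth, Seoul, Tunis
Level 3: Bogota, Cairo, Kigali
Dubai first appears at level 2.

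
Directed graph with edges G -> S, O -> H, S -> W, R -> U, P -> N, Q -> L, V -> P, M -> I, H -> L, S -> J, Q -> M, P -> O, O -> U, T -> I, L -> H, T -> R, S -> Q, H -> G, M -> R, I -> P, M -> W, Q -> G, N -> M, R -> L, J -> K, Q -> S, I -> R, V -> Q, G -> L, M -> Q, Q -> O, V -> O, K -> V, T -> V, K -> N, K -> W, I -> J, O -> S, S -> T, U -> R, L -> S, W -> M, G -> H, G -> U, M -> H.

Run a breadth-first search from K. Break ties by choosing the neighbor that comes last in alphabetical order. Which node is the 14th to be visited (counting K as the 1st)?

Visit K; enqueue W, V, N → queue [W, V, N]
Visit W; enqueue M → queue [V, N, M]
Visit V; enqueue Q, P, O → queue [N, M, Q, P, O]
Visit N → queue [M, Q, P, O]
Visit M; enqueue R, I, H → queue [Q, P, O, R, I, H]
Visit Q; enqueue S, L, G → queue [P, O, R, I, H, S, L, G]
Visit P → queue [O, R, I, H, S, L, G]
Visit O; enqueue U → queue [R, I, H, S, L, G, U]
Visit R → queue [I, H, S, L, G, U]
Visit I; enqueue J → queue [H, S, L, G, U, J]
Visit H → queue [S, L, G, U, J]
Visit S; enqueue T → queue [L, G, U, J, T]
Visit L → queue [G, U, J, T]
Visit G → queue [U, J, T]
Visit U → queue [J, T]
Visit J → queue [T]
Visit T → queue []

Visit order: K, W, V, N, M, Q, P, O, R, I, H, S, L, G, U, J, T

G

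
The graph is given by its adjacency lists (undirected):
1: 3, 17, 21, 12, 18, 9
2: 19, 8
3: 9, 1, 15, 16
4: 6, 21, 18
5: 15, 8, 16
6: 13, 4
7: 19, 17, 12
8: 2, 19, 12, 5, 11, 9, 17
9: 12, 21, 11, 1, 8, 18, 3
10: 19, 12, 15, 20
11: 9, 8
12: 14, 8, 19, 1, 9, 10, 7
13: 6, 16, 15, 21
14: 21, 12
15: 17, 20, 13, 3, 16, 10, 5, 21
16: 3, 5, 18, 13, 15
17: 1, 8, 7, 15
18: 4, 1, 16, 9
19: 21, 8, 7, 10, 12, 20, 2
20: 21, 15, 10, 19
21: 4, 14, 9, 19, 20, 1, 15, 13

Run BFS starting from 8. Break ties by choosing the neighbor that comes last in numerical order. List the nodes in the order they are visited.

Visit 8; enqueue 19, 17, 12, 11, 9, 5, 2 → queue [19, 17, 12, 11, 9, 5, 2]
Visit 19; enqueue 21, 20, 10, 7 → queue [17, 12, 11, 9, 5, 2, 21, 20, 10, 7]
Visit 17; enqueue 15, 1 → queue [12, 11, 9, 5, 2, 21, 20, 10, 7, 15, 1]
Visit 12; enqueue 14 → queue [11, 9, 5, 2, 21, 20, 10, 7, 15, 1, 14]
Visit 11 → queue [9, 5, 2, 21, 20, 10, 7, 15, 1, 14]
Visit 9; enqueue 18, 3 → queue [5, 2, 21, 20, 10, 7, 15, 1, 14, 18, 3]
Visit 5; enqueue 16 → queue [2, 21, 20, 10, 7, 15, 1, 14, 18, 3, 16]
Visit 2 → queue [21, 20, 10, 7, 15, 1, 14, 18, 3, 16]
Visit 21; enqueue 13, 4 → queue [20, 10, 7, 15, 1, 14, 18, 3, 16, 13, 4]
Visit 20 → queue [10, 7, 15, 1, 14, 18, 3, 16, 13, 4]
Visit 10 → queue [7, 15, 1, 14, 18, 3, 16, 13, 4]
Visit 7 → queue [15, 1, 14, 18, 3, 16, 13, 4]
Visit 15 → queue [1, 14, 18, 3, 16, 13, 4]
Visit 1 → queue [14, 18, 3, 16, 13, 4]
Visit 14 → queue [18, 3, 16, 13, 4]
Visit 18 → queue [3, 16, 13, 4]
Visit 3 → queue [16, 13, 4]
Visit 16 → queue [13, 4]
Visit 13; enqueue 6 → queue [4, 6]
Visit 4 → queue [6]
Visit 6 → queue []

8 -> 19 -> 17 -> 12 -> 11 -> 9 -> 5 -> 2 -> 21 -> 20 -> 10 -> 7 -> 15 -> 1 -> 14 -> 18 -> 3 -> 16 -> 13 -> 4 -> 6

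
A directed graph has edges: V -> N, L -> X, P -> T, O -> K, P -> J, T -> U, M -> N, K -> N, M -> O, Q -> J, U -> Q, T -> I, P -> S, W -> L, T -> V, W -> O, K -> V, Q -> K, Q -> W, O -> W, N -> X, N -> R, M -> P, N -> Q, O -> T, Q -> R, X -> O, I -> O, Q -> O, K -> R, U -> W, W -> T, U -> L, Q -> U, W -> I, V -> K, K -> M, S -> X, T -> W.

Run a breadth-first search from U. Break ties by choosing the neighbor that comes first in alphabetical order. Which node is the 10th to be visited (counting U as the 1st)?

Visit U; enqueue L, Q, W → queue [L, Q, W]
Visit L; enqueue X → queue [Q, W, X]
Visit Q; enqueue J, K, O, R → queue [W, X, J, K, O, R]
Visit W; enqueue I, T → queue [X, J, K, O, R, I, T]
Visit X → queue [J, K, O, R, I, T]
Visit J → queue [K, O, R, I, T]
Visit K; enqueue M, N, V → queue [O, R, I, T, M, N, V]
Visit O → queue [R, I, T, M, N, V]
Visit R → queue [I, T, M, N, V]
Visit I → queue [T, M, N, V]
Visit T → queue [M, N, V]
Visit M; enqueue P → queue [N, V, P]
Visit N → queue [V, P]
Visit V → queue [P]
Visit P; enqueue S → queue [S]
Visit S → queue []

Visit order: U, L, Q, W, X, J, K, O, R, I, T, M, N, V, P, S

I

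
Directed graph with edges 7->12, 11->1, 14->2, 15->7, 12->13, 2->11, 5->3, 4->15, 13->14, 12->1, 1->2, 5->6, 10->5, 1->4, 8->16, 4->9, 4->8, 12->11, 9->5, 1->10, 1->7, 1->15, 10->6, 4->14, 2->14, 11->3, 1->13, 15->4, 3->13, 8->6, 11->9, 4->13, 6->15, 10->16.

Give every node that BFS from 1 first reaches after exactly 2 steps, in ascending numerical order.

5, 6, 8, 9, 11, 12, 14, 16

Level 0: 1
Level 1: 2, 4, 7, 10, 13, 15
Level 2: 5, 6, 8, 9, 11, 12, 14, 16
Level 3: 3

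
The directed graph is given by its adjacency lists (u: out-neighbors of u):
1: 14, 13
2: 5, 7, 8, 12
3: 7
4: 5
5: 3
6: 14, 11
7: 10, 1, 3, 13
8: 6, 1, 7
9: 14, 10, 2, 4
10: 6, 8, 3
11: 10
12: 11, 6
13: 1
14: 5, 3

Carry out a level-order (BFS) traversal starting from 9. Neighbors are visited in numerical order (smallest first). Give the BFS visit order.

Visit 9; enqueue 2, 4, 10, 14 → queue [2, 4, 10, 14]
Visit 2; enqueue 5, 7, 8, 12 → queue [4, 10, 14, 5, 7, 8, 12]
Visit 4 → queue [10, 14, 5, 7, 8, 12]
Visit 10; enqueue 3, 6 → queue [14, 5, 7, 8, 12, 3, 6]
Visit 14 → queue [5, 7, 8, 12, 3, 6]
Visit 5 → queue [7, 8, 12, 3, 6]
Visit 7; enqueue 1, 13 → queue [8, 12, 3, 6, 1, 13]
Visit 8 → queue [12, 3, 6, 1, 13]
Visit 12; enqueue 11 → queue [3, 6, 1, 13, 11]
Visit 3 → queue [6, 1, 13, 11]
Visit 6 → queue [1, 13, 11]
Visit 1 → queue [13, 11]
Visit 13 → queue [11]
Visit 11 → queue []

9, 2, 4, 10, 14, 5, 7, 8, 12, 3, 6, 1, 13, 11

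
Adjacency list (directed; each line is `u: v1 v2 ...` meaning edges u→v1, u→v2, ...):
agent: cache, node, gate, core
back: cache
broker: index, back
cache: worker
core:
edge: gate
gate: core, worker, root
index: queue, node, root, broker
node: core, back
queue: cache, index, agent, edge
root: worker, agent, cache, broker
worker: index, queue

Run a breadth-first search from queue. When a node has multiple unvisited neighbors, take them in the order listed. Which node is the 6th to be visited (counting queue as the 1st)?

Visit queue; enqueue cache, index, agent, edge → queue [cache, index, agent, edge]
Visit cache; enqueue worker → queue [index, agent, edge, worker]
Visit index; enqueue node, root, broker → queue [agent, edge, worker, node, root, broker]
Visit agent; enqueue gate, core → queue [edge, worker, node, root, broker, gate, core]
Visit edge → queue [worker, node, root, broker, gate, core]
Visit worker → queue [node, root, broker, gate, core]
Visit node; enqueue back → queue [root, broker, gate, core, back]
Visit root → queue [broker, gate, core, back]
Visit broker → queue [gate, core, back]
Visit gate → queue [core, back]
Visit core → queue [back]
Visit back → queue []

Visit order: queue, cache, index, agent, edge, worker, node, root, broker, gate, core, back

worker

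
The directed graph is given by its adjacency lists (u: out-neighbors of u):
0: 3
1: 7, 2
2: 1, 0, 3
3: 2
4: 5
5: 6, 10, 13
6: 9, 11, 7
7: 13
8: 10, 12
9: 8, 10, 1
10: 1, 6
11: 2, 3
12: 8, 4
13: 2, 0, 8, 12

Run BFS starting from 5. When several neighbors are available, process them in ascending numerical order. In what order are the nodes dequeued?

Visit 5; enqueue 6, 10, 13 → queue [6, 10, 13]
Visit 6; enqueue 7, 9, 11 → queue [10, 13, 7, 9, 11]
Visit 10; enqueue 1 → queue [13, 7, 9, 11, 1]
Visit 13; enqueue 0, 2, 8, 12 → queue [7, 9, 11, 1, 0, 2, 8, 12]
Visit 7 → queue [9, 11, 1, 0, 2, 8, 12]
Visit 9 → queue [11, 1, 0, 2, 8, 12]
Visit 11; enqueue 3 → queue [1, 0, 2, 8, 12, 3]
Visit 1 → queue [0, 2, 8, 12, 3]
Visit 0 → queue [2, 8, 12, 3]
Visit 2 → queue [8, 12, 3]
Visit 8 → queue [12, 3]
Visit 12; enqueue 4 → queue [3, 4]
Visit 3 → queue [4]
Visit 4 → queue []

5 6 10 13 7 9 11 1 0 2 8 12 3 4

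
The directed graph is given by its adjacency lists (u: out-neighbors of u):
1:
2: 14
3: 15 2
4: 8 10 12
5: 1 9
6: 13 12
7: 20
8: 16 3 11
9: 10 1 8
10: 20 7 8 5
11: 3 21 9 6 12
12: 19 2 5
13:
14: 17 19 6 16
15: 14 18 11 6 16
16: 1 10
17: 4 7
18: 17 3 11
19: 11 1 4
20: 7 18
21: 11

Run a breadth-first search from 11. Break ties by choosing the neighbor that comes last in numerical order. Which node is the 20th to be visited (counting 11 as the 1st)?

Visit 11; enqueue 21, 12, 9, 6, 3 → queue [21, 12, 9, 6, 3]
Visit 21 → queue [12, 9, 6, 3]
Visit 12; enqueue 19, 5, 2 → queue [9, 6, 3, 19, 5, 2]
Visit 9; enqueue 10, 8, 1 → queue [6, 3, 19, 5, 2, 10, 8, 1]
Visit 6; enqueue 13 → queue [3, 19, 5, 2, 10, 8, 1, 13]
Visit 3; enqueue 15 → queue [19, 5, 2, 10, 8, 1, 13, 15]
Visit 19; enqueue 4 → queue [5, 2, 10, 8, 1, 13, 15, 4]
Visit 5 → queue [2, 10, 8, 1, 13, 15, 4]
Visit 2; enqueue 14 → queue [10, 8, 1, 13, 15, 4, 14]
Visit 10; enqueue 20, 7 → queue [8, 1, 13, 15, 4, 14, 20, 7]
Visit 8; enqueue 16 → queue [1, 13, 15, 4, 14, 20, 7, 16]
Visit 1 → queue [13, 15, 4, 14, 20, 7, 16]
Visit 13 → queue [15, 4, 14, 20, 7, 16]
Visit 15; enqueue 18 → queue [4, 14, 20, 7, 16, 18]
Visit 4 → queue [14, 20, 7, 16, 18]
Visit 14; enqueue 17 → queue [20, 7, 16, 18, 17]
Visit 20 → queue [7, 16, 18, 17]
Visit 7 → queue [16, 18, 17]
Visit 16 → queue [18, 17]
Visit 18 → queue [17]
Visit 17 → queue []

Visit order: 11, 21, 12, 9, 6, 3, 19, 5, 2, 10, 8, 1, 13, 15, 4, 14, 20, 7, 16, 18, 17

18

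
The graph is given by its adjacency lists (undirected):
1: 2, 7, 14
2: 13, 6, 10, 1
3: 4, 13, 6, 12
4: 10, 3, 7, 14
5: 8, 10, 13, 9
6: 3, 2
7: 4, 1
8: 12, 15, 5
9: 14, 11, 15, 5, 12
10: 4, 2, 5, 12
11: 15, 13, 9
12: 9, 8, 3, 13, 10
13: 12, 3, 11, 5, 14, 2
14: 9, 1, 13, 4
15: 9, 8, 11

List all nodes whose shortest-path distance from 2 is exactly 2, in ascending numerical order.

Level 0: 2
Level 1: 1, 6, 10, 13
Level 2: 3, 4, 5, 7, 11, 12, 14
Level 3: 8, 9, 15

3, 4, 5, 7, 11, 12, 14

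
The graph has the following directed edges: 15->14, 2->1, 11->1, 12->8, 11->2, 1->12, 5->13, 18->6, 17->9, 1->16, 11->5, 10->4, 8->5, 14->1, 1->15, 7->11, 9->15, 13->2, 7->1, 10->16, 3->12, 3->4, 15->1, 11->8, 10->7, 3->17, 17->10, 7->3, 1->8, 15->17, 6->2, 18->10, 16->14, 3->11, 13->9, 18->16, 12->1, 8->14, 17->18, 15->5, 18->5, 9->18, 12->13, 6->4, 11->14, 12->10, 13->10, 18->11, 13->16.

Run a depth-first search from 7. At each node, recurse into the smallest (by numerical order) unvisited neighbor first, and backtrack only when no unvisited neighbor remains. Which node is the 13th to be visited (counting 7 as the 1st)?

16

Visit 7
7 → 1
1 → 8
8 → 5
5 → 13
13 → 2
13 → 9
9 → 15
15 → 14
15 → 17
17 → 10
10 → 4
10 → 16
17 → 18
18 → 6
18 → 11
1 → 12
7 → 3

Visit order: 7, 1, 8, 5, 13, 2, 9, 15, 14, 17, 10, 4, 16, 18, 6, 11, 12, 3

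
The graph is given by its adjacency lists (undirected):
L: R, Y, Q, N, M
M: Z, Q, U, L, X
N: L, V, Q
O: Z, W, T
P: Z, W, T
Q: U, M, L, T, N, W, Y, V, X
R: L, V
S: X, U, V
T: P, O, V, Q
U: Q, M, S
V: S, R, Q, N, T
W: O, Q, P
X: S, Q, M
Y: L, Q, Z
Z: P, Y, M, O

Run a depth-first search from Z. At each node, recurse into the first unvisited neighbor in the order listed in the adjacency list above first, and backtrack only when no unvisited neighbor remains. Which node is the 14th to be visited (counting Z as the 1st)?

Y

Visit Z
Z → P
P → W
W → O
O → T
T → V
V → S
S → X
X → Q
Q → U
U → M
M → L
L → R
L → Y
L → N

Visit order: Z, P, W, O, T, V, S, X, Q, U, M, L, R, Y, N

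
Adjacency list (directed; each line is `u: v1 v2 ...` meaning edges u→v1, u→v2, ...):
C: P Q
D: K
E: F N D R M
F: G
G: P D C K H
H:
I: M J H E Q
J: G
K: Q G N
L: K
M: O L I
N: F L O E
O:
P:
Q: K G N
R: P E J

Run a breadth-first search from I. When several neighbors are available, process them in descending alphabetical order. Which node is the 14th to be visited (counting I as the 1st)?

Visit I; enqueue Q, M, J, H, E → queue [Q, M, J, H, E]
Visit Q; enqueue N, K, G → queue [M, J, H, E, N, K, G]
Visit M; enqueue O, L → queue [J, H, E, N, K, G, O, L]
Visit J → queue [H, E, N, K, G, O, L]
Visit H → queue [E, N, K, G, O, L]
Visit E; enqueue R, F, D → queue [N, K, G, O, L, R, F, D]
Visit N → queue [K, G, O, L, R, F, D]
Visit K → queue [G, O, L, R, F, D]
Visit G; enqueue P, C → queue [O, L, R, F, D, P, C]
Visit O → queue [L, R, F, D, P, C]
Visit L → queue [R, F, D, P, C]
Visit R → queue [F, D, P, C]
Visit F → queue [D, P, C]
Visit D → queue [P, C]
Visit P → queue [C]
Visit C → queue []

Visit order: I, Q, M, J, H, E, N, K, G, O, L, R, F, D, P, C

D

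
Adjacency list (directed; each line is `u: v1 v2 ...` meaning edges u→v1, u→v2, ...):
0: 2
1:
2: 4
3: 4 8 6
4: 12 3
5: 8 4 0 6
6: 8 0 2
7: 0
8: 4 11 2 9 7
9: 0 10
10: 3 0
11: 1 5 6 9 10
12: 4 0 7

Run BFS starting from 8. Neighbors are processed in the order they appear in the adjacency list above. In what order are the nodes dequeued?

8 -> 4 -> 11 -> 2 -> 9 -> 7 -> 12 -> 3 -> 1 -> 5 -> 6 -> 10 -> 0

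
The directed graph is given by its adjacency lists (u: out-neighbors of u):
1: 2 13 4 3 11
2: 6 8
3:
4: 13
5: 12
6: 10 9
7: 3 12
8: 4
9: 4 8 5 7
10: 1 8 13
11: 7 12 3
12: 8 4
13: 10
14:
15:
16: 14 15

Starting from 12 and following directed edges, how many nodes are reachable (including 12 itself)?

13

BFS from 12 visits: 12, 4, 8, 13, 10, 1, 2, 3, 11, 6, 7, 9, 5
Reachable nodes: 13 of 16 total.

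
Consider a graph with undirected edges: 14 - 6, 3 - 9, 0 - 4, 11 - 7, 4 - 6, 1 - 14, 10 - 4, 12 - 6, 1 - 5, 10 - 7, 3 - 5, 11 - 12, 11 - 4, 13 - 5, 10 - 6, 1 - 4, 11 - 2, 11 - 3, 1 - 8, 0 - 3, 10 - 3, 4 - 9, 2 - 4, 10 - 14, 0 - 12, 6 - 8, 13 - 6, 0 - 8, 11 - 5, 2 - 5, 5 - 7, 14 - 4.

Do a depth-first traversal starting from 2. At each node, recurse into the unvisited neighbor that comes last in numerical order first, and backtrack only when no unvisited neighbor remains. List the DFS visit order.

2, 11, 12, 6, 14, 10, 7, 5, 13, 3, 9, 4, 1, 8, 0

Visit 2
2 → 11
11 → 12
12 → 6
6 → 14
14 → 10
10 → 7
7 → 5
5 → 13
5 → 3
3 → 9
9 → 4
4 → 1
1 → 8
8 → 0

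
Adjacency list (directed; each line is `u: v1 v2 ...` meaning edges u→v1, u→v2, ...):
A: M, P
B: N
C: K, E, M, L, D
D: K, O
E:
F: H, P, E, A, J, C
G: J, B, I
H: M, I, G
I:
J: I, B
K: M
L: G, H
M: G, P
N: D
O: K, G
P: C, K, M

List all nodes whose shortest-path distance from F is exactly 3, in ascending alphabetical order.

N, O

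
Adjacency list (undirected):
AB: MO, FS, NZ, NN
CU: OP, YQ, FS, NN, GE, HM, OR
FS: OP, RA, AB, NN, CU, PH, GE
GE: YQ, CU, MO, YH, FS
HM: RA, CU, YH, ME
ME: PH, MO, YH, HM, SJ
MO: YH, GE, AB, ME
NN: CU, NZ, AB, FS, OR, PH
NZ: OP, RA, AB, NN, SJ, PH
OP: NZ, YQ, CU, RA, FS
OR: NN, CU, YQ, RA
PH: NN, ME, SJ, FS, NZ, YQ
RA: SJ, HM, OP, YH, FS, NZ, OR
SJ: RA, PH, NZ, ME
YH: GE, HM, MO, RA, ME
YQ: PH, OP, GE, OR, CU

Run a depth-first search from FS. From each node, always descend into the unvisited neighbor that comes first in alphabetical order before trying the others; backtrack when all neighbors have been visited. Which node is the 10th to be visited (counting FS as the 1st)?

NZ

Visit FS
FS → AB
AB → MO
MO → GE
GE → CU
CU → HM
HM → ME
ME → PH
PH → NN
NN → NZ
NZ → OP
OP → RA
RA → OR
OR → YQ
RA → SJ
RA → YH

Visit order: FS, AB, MO, GE, CU, HM, ME, PH, NN, NZ, OP, RA, OR, YQ, SJ, YH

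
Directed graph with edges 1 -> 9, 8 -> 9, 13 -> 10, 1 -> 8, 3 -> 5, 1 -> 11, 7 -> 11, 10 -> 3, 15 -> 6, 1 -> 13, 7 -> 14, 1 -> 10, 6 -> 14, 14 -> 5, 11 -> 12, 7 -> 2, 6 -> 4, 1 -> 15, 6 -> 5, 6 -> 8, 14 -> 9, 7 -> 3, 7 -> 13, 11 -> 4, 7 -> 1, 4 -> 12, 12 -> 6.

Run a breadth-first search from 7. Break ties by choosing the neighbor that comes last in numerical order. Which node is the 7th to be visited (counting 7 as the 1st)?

Visit 7; enqueue 14, 13, 11, 3, 2, 1 → queue [14, 13, 11, 3, 2, 1]
Visit 14; enqueue 9, 5 → queue [13, 11, 3, 2, 1, 9, 5]
Visit 13; enqueue 10 → queue [11, 3, 2, 1, 9, 5, 10]
Visit 11; enqueue 12, 4 → queue [3, 2, 1, 9, 5, 10, 12, 4]
Visit 3 → queue [2, 1, 9, 5, 10, 12, 4]
Visit 2 → queue [1, 9, 5, 10, 12, 4]
Visit 1; enqueue 15, 8 → queue [9, 5, 10, 12, 4, 15, 8]
Visit 9 → queue [5, 10, 12, 4, 15, 8]
Visit 5 → queue [10, 12, 4, 15, 8]
Visit 10 → queue [12, 4, 15, 8]
Visit 12; enqueue 6 → queue [4, 15, 8, 6]
Visit 4 → queue [15, 8, 6]
Visit 15 → queue [8, 6]
Visit 8 → queue [6]
Visit 6 → queue []

Visit order: 7, 14, 13, 11, 3, 2, 1, 9, 5, 10, 12, 4, 15, 8, 6

1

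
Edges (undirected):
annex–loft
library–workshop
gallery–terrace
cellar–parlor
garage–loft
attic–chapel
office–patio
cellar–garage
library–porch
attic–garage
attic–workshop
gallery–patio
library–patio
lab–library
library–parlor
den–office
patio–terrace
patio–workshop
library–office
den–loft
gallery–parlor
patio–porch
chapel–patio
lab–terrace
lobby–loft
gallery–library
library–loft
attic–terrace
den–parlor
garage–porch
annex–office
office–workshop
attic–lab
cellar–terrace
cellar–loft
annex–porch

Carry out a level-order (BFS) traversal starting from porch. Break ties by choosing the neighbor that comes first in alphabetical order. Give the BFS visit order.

Visit porch; enqueue annex, garage, library, patio → queue [annex, garage, library, patio]
Visit annex; enqueue loft, office → queue [garage, library, patio, loft, office]
Visit garage; enqueue attic, cellar → queue [library, patio, loft, office, attic, cellar]
Visit library; enqueue gallery, lab, parlor, workshop → queue [patio, loft, office, attic, cellar, gallery, lab, parlor, workshop]
Visit patio; enqueue chapel, terrace → queue [loft, office, attic, cellar, gallery, lab, parlor, workshop, chapel, terrace]
Visit loft; enqueue den, lobby → queue [office, attic, cellar, gallery, lab, parlor, workshop, chapel, terrace, den, lobby]
Visit office → queue [attic, cellar, gallery, lab, parlor, workshop, chapel, terrace, den, lobby]
Visit attic → queue [cellar, gallery, lab, parlor, workshop, chapel, terrace, den, lobby]
Visit cellar → queue [gallery, lab, parlor, workshop, chapel, terrace, den, lobby]
Visit gallery → queue [lab, parlor, workshop, chapel, terrace, den, lobby]
Visit lab → queue [parlor, workshop, chapel, terrace, den, lobby]
Visit parlor → queue [workshop, chapel, terrace, den, lobby]
Visit workshop → queue [chapel, terrace, den, lobby]
Visit chapel → queue [terrace, den, lobby]
Visit terrace → queue [den, lobby]
Visit den → queue [lobby]
Visit lobby → queue []

porch -> annex -> garage -> library -> patio -> loft -> office -> attic -> cellar -> gallery -> lab -> parlor -> workshop -> chapel -> terrace -> den -> lobby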